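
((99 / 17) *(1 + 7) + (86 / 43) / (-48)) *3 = 18991 / 136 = 139.64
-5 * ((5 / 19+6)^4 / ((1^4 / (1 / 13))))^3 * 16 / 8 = -80642417151862766255889610 / 4862652877188355717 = -16584037.39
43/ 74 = 0.58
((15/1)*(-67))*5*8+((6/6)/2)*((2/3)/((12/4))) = -361799/9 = -40199.89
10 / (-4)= -5 / 2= -2.50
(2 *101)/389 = 202/389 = 0.52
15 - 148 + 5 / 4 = -527 / 4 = -131.75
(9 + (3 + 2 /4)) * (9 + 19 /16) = 4075 /32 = 127.34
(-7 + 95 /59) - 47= -3091 /59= -52.39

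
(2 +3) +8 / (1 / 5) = 45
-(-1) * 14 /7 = 2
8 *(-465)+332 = -3388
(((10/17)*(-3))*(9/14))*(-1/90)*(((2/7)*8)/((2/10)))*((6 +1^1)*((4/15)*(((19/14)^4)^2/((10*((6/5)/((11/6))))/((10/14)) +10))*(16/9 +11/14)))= 17747823377845/42872963392224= 0.41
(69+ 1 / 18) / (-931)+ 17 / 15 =88747 / 83790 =1.06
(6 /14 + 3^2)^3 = 287496 /343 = 838.18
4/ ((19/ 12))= 48/ 19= 2.53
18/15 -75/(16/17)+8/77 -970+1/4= -6456503/6160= -1048.13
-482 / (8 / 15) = -903.75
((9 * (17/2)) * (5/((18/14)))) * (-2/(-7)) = 85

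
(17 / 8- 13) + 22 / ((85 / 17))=-259 / 40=-6.48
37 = 37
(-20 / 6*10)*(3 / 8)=-25 / 2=-12.50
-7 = -7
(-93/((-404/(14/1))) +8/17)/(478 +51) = 12683/1816586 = 0.01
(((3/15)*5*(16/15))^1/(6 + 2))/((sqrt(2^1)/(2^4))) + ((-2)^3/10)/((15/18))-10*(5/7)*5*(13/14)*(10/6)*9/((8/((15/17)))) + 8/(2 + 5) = -9110161/166600 + 16*sqrt(2)/15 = -53.17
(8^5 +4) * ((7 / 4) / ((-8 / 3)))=-172053 / 8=-21506.62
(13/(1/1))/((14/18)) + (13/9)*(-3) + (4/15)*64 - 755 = -725.55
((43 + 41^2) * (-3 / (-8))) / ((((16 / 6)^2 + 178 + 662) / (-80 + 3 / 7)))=-6481809 / 106736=-60.73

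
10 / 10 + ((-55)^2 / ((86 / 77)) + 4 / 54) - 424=5306941 / 2322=2285.50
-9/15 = -3/5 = -0.60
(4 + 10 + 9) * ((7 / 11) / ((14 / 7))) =161 / 22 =7.32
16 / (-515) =-16 / 515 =-0.03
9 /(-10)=-9 /10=-0.90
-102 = -102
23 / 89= 0.26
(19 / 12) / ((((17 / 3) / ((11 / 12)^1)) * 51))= 209 / 41616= 0.01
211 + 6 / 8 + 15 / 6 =857 / 4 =214.25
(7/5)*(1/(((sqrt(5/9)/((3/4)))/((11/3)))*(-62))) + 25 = 25 - 231*sqrt(5)/6200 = 24.92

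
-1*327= -327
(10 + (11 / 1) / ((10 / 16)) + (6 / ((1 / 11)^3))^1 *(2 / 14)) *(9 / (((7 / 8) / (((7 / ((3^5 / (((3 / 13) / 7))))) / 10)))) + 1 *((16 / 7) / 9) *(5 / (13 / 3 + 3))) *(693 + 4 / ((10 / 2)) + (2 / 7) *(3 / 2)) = 866056918528 / 6131125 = 141255.79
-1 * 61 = -61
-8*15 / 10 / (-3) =4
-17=-17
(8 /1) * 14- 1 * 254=-142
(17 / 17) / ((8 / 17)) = 17 / 8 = 2.12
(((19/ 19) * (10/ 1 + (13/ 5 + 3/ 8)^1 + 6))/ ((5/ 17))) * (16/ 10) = 103.22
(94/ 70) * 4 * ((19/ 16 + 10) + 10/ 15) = 26743/ 420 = 63.67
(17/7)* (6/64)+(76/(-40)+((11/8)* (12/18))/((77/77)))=-2539/3360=-0.76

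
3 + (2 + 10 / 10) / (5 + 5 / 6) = 123 / 35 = 3.51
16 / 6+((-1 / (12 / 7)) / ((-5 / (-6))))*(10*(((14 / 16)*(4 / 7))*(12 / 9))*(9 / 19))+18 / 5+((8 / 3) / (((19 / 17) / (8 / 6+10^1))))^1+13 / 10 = 55399 / 1710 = 32.40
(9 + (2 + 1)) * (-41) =-492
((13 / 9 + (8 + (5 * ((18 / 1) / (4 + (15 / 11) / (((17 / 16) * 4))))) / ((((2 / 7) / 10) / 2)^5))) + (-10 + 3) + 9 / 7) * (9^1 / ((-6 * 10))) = -5251147463.43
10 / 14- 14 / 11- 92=-7127 / 77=-92.56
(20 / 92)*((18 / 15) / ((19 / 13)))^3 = 474552 / 3943925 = 0.12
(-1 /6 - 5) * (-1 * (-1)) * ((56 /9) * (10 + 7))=-14756 /27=-546.52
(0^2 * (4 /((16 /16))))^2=0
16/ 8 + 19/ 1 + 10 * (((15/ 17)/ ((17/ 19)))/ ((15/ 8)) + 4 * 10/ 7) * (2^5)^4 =132372276723/ 2023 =65433651.37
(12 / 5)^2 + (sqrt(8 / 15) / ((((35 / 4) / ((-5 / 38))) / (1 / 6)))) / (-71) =2* sqrt(30) / 424935 + 144 / 25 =5.76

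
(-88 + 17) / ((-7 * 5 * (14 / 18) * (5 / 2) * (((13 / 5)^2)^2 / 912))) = 29138400 / 1399489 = 20.82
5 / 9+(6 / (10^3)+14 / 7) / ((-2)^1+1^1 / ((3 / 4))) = -22081 / 9000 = -2.45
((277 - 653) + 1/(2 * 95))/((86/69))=-4929291/16340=-301.67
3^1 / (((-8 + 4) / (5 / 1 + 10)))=-45 / 4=-11.25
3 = 3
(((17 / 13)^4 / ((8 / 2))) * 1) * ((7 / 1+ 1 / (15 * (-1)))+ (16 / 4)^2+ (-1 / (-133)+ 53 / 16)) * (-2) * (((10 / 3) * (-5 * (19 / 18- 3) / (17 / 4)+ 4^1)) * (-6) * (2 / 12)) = 804.52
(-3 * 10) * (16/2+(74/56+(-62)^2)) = -1618395/14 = -115599.64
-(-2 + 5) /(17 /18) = -54 /17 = -3.18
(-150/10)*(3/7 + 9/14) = -225/14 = -16.07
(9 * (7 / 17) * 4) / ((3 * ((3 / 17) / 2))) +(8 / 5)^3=7512 / 125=60.10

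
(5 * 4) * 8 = 160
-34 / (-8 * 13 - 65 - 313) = 17 / 241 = 0.07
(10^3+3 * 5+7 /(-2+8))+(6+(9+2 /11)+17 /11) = 1032.89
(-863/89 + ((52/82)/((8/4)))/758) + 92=227647507/2765942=82.30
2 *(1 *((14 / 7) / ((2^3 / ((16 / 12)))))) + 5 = 17 / 3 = 5.67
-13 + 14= 1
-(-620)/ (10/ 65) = 4030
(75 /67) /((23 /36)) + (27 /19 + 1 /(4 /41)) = 1572067 /117116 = 13.42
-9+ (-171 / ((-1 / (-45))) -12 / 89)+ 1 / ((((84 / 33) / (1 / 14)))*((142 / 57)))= -38166967749 / 4954096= -7704.12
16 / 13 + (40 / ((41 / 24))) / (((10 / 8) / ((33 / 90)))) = 21584 / 2665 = 8.10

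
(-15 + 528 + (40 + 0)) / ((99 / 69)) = 12719 / 33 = 385.42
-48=-48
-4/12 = -1/3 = -0.33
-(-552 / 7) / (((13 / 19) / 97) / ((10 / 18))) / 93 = 66.78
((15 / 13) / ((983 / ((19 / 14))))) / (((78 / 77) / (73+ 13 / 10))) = 155287 / 1329016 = 0.12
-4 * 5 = -20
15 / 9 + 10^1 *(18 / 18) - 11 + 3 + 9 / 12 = 53 / 12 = 4.42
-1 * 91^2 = -8281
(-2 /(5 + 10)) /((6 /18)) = -2 /5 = -0.40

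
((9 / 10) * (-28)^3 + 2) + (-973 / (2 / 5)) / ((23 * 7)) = -4547079 / 230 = -19769.91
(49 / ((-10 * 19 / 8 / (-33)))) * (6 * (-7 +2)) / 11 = -3528 / 19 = -185.68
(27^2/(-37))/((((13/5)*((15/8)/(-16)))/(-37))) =-31104/13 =-2392.62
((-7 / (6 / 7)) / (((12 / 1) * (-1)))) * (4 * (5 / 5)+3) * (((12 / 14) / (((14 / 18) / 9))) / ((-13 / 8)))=-378 / 13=-29.08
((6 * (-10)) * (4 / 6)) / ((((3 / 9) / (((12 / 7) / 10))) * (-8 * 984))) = 3 / 1148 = 0.00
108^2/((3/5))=19440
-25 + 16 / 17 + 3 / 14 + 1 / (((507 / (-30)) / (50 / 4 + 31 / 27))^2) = -114927143525 / 4955390622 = -23.19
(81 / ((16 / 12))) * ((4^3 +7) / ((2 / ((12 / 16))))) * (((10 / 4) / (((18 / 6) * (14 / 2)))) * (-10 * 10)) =-2156625 / 112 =-19255.58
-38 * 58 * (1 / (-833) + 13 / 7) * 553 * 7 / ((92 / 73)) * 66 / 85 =-324231328212 / 33235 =-9755719.22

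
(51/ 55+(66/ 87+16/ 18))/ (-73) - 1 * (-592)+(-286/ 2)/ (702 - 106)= 369566064679/ 624557340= 591.72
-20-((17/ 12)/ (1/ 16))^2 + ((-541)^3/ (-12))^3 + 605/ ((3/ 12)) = 3969861779162915897697853/ 1728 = 2297373714793354107464.04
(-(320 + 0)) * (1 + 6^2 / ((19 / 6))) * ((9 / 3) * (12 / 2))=-1353600 / 19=-71242.11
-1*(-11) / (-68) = -11 / 68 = -0.16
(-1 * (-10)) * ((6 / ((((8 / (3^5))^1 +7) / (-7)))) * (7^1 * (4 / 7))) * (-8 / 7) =466560 / 1709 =273.00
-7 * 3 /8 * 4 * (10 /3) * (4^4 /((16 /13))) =-7280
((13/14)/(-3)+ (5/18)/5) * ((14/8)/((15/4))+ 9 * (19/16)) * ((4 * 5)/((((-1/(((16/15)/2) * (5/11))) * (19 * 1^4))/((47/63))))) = 4026208/7465689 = 0.54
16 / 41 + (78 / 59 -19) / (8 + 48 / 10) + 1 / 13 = -1839371 / 2012608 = -0.91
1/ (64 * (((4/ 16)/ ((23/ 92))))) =1/ 64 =0.02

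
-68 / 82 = -34 / 41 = -0.83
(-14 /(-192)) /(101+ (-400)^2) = 7 /15369696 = 0.00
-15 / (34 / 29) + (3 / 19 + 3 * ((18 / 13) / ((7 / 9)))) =-428877 / 58786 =-7.30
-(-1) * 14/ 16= 7/ 8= 0.88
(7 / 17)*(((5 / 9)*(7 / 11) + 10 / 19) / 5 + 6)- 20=-17.46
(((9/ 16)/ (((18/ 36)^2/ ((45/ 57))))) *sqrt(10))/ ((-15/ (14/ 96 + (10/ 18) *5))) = -421 *sqrt(10)/ 1216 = -1.09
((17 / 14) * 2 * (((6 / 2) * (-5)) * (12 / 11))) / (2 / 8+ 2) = -1360 / 77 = -17.66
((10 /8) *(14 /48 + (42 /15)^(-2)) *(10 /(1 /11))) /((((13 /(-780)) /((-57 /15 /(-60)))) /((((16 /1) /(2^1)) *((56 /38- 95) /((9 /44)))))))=1060033810 /1323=801234.93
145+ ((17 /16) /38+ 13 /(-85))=7487141 /51680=144.88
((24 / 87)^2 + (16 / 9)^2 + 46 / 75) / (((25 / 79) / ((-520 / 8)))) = -6733548094 / 8515125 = -790.78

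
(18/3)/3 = 2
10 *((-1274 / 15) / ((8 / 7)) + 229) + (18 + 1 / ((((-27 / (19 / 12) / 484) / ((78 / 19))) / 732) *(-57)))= 3140767 / 1026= 3061.18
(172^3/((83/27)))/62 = 68694048/2573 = 26698.04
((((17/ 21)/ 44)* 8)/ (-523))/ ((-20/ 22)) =0.00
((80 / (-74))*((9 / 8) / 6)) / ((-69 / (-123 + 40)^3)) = -1679.75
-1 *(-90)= 90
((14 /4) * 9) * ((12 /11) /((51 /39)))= 26.28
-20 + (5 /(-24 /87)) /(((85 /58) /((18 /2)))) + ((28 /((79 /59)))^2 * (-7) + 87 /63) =-3190.93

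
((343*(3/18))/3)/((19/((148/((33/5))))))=126910/5643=22.49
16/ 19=0.84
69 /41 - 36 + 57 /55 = -75048 /2255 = -33.28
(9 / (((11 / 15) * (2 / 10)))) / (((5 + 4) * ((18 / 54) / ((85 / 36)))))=2125 / 44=48.30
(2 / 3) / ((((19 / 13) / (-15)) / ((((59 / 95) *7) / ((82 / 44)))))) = -236236 / 14801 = -15.96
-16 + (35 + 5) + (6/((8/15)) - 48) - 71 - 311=-1579/4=-394.75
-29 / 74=-0.39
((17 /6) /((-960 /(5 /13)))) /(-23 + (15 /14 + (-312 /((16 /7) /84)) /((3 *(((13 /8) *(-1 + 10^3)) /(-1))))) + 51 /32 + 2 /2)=4403 /65863564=0.00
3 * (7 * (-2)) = -42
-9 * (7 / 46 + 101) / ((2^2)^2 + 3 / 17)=-64719 / 1150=-56.28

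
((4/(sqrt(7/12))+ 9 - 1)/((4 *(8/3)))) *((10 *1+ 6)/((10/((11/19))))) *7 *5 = 66 *sqrt(21)/19+ 462/19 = 40.23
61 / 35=1.74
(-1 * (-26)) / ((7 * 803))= 0.00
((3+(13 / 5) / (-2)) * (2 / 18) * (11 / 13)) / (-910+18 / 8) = -374 / 2124135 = -0.00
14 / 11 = 1.27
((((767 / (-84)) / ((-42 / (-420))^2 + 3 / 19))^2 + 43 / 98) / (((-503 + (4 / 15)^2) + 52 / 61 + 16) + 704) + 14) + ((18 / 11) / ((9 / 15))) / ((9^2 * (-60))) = 27.57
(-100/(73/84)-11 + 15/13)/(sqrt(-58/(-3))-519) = 118544 * sqrt(174)/766815725 + 184573008/766815725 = 0.24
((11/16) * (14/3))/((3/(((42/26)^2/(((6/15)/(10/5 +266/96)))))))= 4320085/129792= 33.28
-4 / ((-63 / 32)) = 128 / 63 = 2.03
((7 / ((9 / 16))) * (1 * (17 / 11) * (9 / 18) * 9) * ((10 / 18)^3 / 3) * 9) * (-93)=-3689000 / 891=-4140.29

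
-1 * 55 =-55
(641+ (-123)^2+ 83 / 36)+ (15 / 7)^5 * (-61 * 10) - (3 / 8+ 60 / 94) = -670541769229 / 56874888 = -11789.77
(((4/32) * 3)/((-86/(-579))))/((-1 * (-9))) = 0.28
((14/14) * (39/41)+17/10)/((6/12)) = 1087/205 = 5.30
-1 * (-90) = 90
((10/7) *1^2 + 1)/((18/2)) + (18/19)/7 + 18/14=2024/1197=1.69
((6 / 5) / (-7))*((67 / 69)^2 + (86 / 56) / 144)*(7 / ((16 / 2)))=-0.14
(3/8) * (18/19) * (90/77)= 0.42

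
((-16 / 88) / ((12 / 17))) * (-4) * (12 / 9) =136 / 99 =1.37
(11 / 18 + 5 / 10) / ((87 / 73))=730 / 783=0.93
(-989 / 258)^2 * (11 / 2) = 5819 / 72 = 80.82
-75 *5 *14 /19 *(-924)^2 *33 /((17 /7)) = -1035416844000 /323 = -3205624904.02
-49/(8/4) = -49/2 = -24.50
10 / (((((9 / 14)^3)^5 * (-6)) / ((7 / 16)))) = -340305209032714240 / 617673396283947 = -550.95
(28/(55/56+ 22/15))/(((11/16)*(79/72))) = 27095040/1787533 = 15.16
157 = 157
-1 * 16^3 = -4096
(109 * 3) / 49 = 327 / 49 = 6.67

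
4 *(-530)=-2120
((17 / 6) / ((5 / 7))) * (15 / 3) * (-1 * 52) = -3094 / 3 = -1031.33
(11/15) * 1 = 11/15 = 0.73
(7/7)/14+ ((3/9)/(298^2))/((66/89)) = 0.07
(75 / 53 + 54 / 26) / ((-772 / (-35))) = 42105 / 265954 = 0.16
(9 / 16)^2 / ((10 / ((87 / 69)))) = 2349 / 58880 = 0.04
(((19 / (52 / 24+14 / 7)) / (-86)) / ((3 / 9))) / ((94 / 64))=-5472 / 50525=-0.11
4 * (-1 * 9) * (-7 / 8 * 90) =2835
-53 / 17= -3.12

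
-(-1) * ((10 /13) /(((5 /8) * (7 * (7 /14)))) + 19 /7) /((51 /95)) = 5.71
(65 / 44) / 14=65 / 616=0.11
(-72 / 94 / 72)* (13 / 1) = -13 / 94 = -0.14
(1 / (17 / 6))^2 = 36 / 289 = 0.12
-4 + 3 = -1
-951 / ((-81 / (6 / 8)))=317 / 36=8.81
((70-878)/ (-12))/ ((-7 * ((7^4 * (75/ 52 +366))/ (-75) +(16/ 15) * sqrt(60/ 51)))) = 2184832000 * sqrt(85)/ 250447259902861231 +29257032004200/ 35778179986123033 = 0.00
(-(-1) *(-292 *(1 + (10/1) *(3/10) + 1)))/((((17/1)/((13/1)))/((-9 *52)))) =8882640/17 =522508.24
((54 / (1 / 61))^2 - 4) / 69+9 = 10851053 / 69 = 157261.64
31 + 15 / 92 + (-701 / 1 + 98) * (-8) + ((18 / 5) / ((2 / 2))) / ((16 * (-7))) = 31267043 / 6440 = 4855.13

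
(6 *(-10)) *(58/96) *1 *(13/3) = -1885/12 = -157.08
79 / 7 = 11.29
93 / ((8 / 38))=1767 / 4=441.75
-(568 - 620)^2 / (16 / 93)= -15717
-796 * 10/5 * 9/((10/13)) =-93132/5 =-18626.40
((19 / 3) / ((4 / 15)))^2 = 9025 / 16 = 564.06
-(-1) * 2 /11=2 /11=0.18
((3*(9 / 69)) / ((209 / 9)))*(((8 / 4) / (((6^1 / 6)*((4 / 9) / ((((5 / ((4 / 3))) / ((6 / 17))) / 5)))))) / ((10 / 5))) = 12393 / 153824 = 0.08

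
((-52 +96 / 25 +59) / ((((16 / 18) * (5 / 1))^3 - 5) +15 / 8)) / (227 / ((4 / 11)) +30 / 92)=145403424 / 709320131875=0.00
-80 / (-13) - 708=-9124 / 13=-701.85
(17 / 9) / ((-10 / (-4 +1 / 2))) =119 / 180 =0.66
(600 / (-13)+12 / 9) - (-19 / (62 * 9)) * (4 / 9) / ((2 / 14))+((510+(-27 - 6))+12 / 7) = 99169367 / 228501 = 434.00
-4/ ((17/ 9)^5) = -236196/ 1419857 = -0.17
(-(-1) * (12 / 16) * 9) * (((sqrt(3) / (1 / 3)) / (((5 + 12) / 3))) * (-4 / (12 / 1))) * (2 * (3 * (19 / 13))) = -18.09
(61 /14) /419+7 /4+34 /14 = 49145 /11732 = 4.19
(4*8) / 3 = 32 / 3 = 10.67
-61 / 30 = -2.03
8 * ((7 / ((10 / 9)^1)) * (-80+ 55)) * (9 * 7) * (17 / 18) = -74970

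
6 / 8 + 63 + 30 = 375 / 4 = 93.75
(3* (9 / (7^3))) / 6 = 9 / 686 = 0.01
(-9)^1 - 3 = -12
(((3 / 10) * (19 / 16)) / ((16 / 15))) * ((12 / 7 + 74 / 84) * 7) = 6213 / 1024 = 6.07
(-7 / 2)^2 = 49 / 4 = 12.25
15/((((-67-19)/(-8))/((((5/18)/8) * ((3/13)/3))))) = 25/6708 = 0.00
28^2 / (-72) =-98 / 9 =-10.89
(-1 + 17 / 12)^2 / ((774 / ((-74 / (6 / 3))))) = -925 / 111456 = -0.01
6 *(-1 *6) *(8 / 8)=-36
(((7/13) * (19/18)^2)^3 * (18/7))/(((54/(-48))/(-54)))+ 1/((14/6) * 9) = 16165566217/605409714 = 26.70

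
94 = 94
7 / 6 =1.17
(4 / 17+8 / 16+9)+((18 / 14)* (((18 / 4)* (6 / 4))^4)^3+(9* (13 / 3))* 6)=22964479687055626985 / 1996488704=11502434068.90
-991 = -991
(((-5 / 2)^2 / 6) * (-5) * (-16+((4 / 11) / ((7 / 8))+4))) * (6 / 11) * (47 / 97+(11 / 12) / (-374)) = 531827125 / 33520872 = 15.87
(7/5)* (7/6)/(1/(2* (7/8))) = 343/120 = 2.86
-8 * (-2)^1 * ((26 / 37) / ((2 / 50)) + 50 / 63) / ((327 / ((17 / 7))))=11641600 / 5335659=2.18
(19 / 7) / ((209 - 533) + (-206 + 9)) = -19 / 3647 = -0.01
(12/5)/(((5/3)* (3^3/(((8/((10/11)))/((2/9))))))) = 264/125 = 2.11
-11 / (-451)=1 / 41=0.02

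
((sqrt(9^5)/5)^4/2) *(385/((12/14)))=626458930713/500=1252917861.43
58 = 58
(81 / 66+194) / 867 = 4295 / 19074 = 0.23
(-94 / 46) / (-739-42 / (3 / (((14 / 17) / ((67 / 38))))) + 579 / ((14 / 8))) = 0.00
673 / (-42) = -673 / 42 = -16.02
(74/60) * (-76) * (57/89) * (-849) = 22680186/445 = 50966.71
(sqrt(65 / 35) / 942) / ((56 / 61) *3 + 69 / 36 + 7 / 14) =122 *sqrt(91) / 4159715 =0.00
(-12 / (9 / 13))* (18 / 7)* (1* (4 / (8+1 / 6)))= -7488 / 343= -21.83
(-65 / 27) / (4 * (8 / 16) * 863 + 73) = -65 / 48573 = -0.00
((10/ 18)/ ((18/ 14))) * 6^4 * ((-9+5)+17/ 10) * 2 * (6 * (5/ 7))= -11040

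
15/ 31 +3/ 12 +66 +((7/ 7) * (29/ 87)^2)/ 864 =16086631/ 241056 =66.73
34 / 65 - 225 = -14591 / 65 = -224.48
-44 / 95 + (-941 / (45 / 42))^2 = 3297529264 / 4275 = 771351.87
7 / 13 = 0.54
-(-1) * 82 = 82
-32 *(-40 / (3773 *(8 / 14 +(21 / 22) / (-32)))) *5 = 409600 / 130781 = 3.13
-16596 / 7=-2370.86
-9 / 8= -1.12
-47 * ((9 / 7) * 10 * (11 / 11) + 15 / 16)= -72615 / 112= -648.35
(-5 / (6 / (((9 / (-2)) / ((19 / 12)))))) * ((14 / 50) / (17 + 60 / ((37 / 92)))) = 0.00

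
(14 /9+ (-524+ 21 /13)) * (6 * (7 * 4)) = -3412472 /39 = -87499.28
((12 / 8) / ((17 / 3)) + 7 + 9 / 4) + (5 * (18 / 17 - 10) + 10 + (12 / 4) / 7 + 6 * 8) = 11061 / 476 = 23.24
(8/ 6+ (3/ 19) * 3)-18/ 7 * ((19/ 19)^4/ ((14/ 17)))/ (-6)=13001/ 5586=2.33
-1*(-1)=1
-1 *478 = -478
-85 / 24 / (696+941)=-85 / 39288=-0.00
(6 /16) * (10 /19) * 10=75 /38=1.97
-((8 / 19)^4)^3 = -68719476736 / 2213314919066161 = -0.00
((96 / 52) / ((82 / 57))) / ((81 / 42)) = 1064 / 1599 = 0.67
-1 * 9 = -9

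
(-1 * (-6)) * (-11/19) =-66/19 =-3.47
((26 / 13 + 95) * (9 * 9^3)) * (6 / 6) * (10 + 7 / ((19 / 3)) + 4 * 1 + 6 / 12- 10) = 135556821 / 38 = 3567284.76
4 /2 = 2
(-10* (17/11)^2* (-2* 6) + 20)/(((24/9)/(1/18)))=9275/1452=6.39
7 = 7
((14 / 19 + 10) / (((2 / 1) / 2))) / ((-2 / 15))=-1530 / 19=-80.53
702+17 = 719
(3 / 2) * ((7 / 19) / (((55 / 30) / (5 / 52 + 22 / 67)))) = 93177 / 728156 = 0.13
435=435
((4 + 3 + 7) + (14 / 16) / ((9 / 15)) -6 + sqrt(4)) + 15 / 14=2105 / 168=12.53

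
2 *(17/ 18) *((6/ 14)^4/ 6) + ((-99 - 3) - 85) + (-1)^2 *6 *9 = -132.99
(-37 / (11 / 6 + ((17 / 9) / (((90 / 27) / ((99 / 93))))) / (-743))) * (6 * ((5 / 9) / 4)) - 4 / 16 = -17.08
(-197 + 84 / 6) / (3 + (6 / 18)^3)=-4941 / 82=-60.26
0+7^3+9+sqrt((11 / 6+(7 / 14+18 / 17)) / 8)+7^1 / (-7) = sqrt(17646) / 204+351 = 351.65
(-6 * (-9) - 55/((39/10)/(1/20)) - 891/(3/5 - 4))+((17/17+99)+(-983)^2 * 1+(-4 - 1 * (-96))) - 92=1281849973/1326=966704.35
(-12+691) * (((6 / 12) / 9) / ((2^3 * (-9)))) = -679 / 1296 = -0.52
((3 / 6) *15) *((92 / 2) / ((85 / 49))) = 3381 / 17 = 198.88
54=54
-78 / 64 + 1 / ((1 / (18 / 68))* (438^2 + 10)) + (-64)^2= 213683244119 / 52184288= 4094.78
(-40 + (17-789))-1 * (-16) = -796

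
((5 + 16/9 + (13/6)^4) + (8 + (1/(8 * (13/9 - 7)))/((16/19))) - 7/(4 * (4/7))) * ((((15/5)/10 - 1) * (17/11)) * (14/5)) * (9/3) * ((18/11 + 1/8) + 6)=-9947186672311/4181760000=-2378.71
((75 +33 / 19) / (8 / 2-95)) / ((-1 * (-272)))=-729 / 235144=-0.00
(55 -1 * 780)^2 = 525625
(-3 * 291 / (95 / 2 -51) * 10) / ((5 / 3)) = 10476 / 7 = 1496.57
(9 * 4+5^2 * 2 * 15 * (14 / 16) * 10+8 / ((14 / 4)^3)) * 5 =22633495 / 686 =32993.43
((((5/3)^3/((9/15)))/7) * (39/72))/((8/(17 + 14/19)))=2738125/2068416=1.32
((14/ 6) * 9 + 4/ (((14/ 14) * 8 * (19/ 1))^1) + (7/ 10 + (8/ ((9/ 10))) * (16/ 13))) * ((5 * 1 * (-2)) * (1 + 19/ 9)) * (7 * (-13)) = 142330496/ 1539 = 92482.45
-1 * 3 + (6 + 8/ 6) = 13/ 3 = 4.33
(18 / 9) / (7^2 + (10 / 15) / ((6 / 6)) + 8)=6 / 173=0.03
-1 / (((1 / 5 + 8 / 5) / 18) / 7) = -70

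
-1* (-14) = 14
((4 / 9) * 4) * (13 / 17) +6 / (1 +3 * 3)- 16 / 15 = 683 / 765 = 0.89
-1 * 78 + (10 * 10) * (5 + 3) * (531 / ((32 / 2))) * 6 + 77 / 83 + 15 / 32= 422897341 / 2656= 159223.40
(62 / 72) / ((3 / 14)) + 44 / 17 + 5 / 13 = 83435 / 11934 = 6.99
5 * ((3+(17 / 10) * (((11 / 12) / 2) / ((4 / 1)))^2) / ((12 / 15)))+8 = 1982509 / 73728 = 26.89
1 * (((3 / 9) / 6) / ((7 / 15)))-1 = -37 / 42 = -0.88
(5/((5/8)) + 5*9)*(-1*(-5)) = 265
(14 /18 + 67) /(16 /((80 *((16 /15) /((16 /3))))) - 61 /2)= -2.30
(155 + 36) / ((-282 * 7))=-191 / 1974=-0.10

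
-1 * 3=-3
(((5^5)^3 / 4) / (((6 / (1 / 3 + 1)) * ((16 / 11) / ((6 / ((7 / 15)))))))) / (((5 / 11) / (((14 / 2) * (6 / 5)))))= 2215576171875 / 8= 276947021484.38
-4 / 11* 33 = -12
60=60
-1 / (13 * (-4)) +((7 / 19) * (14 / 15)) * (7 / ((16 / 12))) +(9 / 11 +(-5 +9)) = 360963 / 54340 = 6.64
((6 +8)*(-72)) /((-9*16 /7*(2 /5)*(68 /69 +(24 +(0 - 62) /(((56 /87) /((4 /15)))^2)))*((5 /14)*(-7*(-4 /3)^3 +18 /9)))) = 782786025 /608650151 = 1.29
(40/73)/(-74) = -20/2701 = -0.01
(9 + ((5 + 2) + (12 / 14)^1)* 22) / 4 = 1273 / 28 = 45.46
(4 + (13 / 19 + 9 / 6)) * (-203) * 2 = -47705 / 19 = -2510.79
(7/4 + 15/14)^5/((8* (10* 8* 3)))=3077056399/33043906560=0.09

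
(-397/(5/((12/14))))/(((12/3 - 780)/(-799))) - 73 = -1942949/13580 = -143.07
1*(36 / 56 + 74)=1045 / 14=74.64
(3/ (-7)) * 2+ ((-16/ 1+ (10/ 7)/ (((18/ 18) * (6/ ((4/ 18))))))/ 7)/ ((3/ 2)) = -9430/ 3969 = -2.38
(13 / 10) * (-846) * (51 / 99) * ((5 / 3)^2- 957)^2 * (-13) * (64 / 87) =637378675588096 / 129195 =4933462406.35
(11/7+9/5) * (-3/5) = -354/175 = -2.02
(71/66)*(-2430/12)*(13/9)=-13845/44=-314.66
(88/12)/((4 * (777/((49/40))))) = 77/26640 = 0.00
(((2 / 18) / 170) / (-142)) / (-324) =1 / 70392240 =0.00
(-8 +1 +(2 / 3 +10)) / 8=11 / 24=0.46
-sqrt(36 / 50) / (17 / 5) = -3 * sqrt(2) / 17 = -0.25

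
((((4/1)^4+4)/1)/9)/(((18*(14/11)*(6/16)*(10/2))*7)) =0.10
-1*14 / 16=-7 / 8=-0.88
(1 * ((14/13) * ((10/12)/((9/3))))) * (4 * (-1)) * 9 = -140/13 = -10.77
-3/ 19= -0.16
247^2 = 61009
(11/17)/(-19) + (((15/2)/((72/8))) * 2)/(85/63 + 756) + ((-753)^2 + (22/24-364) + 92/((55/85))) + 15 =1153042642481195/2034291468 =566803.07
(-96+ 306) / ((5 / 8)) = 336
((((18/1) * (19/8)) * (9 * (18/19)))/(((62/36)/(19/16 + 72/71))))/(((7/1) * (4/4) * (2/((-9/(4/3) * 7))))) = -1572.60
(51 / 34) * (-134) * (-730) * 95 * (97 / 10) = 135211695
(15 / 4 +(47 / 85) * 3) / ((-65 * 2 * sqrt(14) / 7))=-1839 * sqrt(14) / 88400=-0.08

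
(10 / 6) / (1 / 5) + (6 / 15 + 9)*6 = 971 / 15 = 64.73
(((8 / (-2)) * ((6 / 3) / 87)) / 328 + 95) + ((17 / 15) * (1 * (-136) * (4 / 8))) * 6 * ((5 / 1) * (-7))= 58067192 / 3567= 16279.00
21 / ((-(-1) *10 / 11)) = 231 / 10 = 23.10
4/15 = 0.27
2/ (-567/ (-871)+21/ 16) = 27872/ 27363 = 1.02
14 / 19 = 0.74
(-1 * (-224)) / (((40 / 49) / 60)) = 16464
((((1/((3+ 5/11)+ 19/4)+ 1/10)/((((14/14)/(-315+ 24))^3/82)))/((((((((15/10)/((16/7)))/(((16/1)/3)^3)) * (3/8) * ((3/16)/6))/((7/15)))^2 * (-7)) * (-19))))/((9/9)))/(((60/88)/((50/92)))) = -41245971231060338124259328/181132643475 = -227711418768937.27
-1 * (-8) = 8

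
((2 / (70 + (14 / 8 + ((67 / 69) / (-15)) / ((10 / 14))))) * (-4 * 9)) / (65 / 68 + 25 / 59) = -44292480 / 60817309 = -0.73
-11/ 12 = -0.92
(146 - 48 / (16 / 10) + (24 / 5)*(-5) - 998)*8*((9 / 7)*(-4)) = 260928 / 7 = 37275.43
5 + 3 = 8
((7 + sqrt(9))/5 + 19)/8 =21/8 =2.62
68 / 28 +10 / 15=65 / 21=3.10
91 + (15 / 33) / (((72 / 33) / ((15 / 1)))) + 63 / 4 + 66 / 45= 13361 / 120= 111.34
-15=-15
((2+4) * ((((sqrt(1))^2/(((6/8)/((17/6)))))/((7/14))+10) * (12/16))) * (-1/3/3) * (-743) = 58697/9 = 6521.89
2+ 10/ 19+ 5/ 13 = 719/ 247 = 2.91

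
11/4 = 2.75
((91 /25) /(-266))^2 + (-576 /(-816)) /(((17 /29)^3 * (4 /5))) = 330180202549 /75377702500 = 4.38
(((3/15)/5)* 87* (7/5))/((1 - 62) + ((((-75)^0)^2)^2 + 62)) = 609/250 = 2.44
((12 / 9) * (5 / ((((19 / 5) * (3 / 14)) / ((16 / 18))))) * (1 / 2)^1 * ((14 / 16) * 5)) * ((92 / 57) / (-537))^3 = -19077856000 / 44135296035898131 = -0.00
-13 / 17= -0.76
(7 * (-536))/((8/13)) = -6097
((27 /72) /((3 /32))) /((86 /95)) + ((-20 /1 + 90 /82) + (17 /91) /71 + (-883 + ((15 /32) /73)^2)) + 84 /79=-4401850894781234695 /4910489893184512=-896.42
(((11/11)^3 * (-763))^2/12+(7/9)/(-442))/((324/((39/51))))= 385978033/3370896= 114.50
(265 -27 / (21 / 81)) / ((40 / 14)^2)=19.70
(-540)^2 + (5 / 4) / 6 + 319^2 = 9440669 / 24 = 393361.21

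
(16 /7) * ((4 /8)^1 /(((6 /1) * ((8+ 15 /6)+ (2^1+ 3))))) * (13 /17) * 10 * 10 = 10400 /11067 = 0.94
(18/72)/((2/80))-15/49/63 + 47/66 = 80797/7546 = 10.71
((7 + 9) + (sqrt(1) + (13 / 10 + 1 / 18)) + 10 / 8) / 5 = 3529 / 900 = 3.92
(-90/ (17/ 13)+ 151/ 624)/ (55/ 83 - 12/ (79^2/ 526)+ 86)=-376853916539/ 470651681136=-0.80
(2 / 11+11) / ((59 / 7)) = 861 / 649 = 1.33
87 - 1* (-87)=174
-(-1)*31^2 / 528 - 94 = -48671 / 528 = -92.18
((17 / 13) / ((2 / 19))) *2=323 / 13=24.85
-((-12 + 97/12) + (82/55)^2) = 61487/36300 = 1.69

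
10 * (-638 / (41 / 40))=-6224.39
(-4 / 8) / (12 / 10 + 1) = -5 / 22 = -0.23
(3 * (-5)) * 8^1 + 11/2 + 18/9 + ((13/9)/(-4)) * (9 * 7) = -541/4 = -135.25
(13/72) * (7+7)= 91/36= 2.53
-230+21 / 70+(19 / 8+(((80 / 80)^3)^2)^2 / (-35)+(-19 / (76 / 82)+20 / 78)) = -2703761 / 10920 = -247.60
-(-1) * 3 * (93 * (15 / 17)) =4185 / 17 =246.18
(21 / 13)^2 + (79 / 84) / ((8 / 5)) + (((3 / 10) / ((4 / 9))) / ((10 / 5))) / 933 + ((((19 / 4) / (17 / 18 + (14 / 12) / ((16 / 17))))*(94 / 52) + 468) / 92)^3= 960520942742862277996733 / 6951286167553977718560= 138.18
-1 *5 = -5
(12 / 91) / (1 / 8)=96 / 91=1.05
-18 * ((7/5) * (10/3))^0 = -18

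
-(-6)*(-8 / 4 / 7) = -12 / 7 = -1.71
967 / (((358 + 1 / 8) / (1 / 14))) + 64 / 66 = 256468 / 220605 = 1.16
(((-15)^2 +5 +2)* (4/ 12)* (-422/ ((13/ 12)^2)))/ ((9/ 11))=-17231104/ 507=-33986.40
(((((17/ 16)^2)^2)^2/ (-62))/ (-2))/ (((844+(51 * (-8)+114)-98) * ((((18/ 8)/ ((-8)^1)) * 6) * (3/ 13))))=-90684846733/ 1218666905468928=-0.00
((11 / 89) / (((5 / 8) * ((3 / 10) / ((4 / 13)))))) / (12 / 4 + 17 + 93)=704 / 392223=0.00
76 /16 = 19 /4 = 4.75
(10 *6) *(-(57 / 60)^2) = -1083 / 20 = -54.15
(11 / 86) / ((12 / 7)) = 77 / 1032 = 0.07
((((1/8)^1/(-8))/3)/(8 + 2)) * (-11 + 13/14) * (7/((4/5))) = 47/1024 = 0.05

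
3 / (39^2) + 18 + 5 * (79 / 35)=103942 / 3549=29.29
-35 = -35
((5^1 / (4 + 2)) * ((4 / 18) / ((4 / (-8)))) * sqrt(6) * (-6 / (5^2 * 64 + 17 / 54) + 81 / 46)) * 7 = -9054465 * sqrt(6) / 1987591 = -11.16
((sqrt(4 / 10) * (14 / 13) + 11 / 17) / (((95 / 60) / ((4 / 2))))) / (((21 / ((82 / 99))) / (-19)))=-1312 * sqrt(10) / 6435 - 656 / 1071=-1.26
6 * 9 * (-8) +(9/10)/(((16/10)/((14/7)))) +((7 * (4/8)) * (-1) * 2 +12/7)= -24425/56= -436.16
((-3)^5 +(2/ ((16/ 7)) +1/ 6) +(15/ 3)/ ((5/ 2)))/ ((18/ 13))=-74867/ 432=-173.30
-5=-5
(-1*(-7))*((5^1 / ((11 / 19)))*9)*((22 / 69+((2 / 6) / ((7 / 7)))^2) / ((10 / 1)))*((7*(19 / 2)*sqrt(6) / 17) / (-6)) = -1574321*sqrt(6) / 103224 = -37.36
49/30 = 1.63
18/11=1.64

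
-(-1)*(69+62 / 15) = 1097 / 15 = 73.13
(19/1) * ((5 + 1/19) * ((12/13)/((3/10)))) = 3840/13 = 295.38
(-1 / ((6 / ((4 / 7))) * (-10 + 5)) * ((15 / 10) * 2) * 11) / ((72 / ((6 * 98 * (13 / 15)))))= 1001 / 225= 4.45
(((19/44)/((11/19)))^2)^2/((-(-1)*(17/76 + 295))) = 322687697779/307812493631808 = 0.00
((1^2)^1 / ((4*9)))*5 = 5 / 36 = 0.14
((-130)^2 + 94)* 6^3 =3670704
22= 22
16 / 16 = 1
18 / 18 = 1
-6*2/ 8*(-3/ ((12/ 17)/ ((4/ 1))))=25.50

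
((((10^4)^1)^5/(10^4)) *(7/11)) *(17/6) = 595000000000000000/33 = 18030303030303030.30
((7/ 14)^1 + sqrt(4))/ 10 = 1/ 4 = 0.25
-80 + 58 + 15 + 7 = 0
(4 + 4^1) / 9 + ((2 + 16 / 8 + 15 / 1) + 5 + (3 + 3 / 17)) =4294 / 153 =28.07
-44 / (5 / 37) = -325.60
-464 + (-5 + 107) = -362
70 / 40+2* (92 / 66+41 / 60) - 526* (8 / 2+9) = -1503061 / 220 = -6832.10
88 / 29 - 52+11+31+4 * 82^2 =779782 / 29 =26889.03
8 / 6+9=31 / 3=10.33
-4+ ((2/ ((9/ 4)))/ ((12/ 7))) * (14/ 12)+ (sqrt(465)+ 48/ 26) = -1631/ 1053+ sqrt(465) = 20.01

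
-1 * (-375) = 375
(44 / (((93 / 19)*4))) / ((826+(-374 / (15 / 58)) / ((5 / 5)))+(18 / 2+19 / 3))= -1045 / 281232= -0.00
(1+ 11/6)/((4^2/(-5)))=-85/96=-0.89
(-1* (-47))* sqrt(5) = 47* sqrt(5) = 105.10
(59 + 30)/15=89/15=5.93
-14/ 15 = -0.93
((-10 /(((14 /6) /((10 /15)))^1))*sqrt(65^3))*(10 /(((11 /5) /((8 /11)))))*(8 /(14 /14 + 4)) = -832000*sqrt(65) /847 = -7919.48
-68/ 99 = -0.69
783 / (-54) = -14.50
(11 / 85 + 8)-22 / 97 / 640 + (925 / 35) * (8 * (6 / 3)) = 1591959587 / 3693760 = 430.99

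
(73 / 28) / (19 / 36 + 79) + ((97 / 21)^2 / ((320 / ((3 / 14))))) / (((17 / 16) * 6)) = 60140041 / 1717112880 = 0.04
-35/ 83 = -0.42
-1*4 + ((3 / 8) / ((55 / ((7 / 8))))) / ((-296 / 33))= -4.00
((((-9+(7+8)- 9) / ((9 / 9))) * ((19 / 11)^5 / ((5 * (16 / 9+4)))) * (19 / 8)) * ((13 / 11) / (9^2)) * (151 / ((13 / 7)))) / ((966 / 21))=-49727496217 / 508508869440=-0.10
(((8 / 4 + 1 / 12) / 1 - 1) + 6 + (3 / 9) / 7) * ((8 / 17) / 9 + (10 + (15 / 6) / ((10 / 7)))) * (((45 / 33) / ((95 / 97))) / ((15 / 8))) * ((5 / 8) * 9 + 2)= 25600356109 / 53721360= 476.54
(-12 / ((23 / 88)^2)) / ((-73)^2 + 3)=-23232 / 705157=-0.03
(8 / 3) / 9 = 8 / 27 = 0.30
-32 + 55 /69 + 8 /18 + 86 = 11435 /207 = 55.24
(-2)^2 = 4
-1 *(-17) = 17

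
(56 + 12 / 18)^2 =28900 / 9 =3211.11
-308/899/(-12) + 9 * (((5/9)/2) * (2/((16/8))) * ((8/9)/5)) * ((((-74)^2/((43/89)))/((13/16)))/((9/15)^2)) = 701025539761/40705821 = 17221.75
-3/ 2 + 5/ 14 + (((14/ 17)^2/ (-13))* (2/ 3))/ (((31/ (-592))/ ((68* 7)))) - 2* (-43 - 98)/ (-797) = 36079564018/ 114665187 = 314.65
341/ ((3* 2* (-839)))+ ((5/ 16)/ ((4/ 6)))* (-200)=-944557/ 10068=-93.82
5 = 5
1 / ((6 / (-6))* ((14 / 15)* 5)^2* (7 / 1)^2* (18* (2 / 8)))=-1 / 4802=-0.00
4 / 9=0.44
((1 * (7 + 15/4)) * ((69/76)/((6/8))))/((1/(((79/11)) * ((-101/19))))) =-7891231/15884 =-496.80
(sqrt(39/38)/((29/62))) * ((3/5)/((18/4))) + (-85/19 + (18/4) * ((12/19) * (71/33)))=1.93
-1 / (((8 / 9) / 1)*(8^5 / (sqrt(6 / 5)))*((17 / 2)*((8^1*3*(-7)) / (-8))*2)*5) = -3*sqrt(30) / 779878400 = -0.00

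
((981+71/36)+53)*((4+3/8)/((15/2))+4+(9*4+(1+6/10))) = 43700.76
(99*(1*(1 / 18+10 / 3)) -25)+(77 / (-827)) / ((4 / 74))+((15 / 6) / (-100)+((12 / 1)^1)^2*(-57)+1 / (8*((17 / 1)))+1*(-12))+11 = -1110694761 / 140590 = -7900.24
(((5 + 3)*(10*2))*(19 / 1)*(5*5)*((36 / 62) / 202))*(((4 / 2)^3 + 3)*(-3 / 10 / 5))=-451440 / 3131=-144.18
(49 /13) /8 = 49 /104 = 0.47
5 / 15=1 / 3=0.33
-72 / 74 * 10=-360 / 37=-9.73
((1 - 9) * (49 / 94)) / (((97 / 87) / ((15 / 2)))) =-127890 / 4559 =-28.05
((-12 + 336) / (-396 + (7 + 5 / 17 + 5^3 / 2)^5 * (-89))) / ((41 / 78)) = -0.00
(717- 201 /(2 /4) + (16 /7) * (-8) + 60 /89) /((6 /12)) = 594.78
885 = 885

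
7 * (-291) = -2037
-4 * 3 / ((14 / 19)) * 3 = -342 / 7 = -48.86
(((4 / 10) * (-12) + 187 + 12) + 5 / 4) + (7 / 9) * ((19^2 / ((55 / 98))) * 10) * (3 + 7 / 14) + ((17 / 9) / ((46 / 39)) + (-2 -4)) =806120603 / 45540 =17701.37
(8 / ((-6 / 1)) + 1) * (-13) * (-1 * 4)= -52 / 3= -17.33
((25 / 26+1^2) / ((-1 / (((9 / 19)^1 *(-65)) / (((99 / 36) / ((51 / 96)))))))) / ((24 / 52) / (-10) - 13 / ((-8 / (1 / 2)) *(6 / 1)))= 15215850 / 116413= 130.71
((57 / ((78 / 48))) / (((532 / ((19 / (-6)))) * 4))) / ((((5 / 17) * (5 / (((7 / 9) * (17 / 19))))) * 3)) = -289 / 35100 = -0.01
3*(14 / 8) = 5.25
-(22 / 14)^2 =-121 / 49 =-2.47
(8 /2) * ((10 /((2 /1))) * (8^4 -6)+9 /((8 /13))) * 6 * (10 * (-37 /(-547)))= 332222.80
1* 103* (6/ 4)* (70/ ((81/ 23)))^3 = 214923971500/ 177147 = 1213252.11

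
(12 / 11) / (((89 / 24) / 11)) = 288 / 89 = 3.24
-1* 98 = -98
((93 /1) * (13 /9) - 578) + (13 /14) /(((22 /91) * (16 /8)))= -116621 /264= -441.75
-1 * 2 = -2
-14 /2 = -7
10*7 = 70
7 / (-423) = -0.02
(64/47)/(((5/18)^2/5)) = 20736/235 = 88.24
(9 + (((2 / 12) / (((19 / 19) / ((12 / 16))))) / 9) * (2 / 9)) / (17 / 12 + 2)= 2917 / 1107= 2.64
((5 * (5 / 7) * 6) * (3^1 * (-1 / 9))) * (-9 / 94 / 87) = 75 / 9541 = 0.01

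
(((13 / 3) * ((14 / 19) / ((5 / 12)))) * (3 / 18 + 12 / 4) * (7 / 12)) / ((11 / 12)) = 2548 / 165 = 15.44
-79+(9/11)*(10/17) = -14683/187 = -78.52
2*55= 110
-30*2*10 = -600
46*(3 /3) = 46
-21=-21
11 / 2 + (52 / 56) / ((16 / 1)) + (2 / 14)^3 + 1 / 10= 310673 / 54880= 5.66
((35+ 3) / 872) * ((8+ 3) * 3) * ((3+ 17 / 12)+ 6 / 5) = 70433 / 8720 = 8.08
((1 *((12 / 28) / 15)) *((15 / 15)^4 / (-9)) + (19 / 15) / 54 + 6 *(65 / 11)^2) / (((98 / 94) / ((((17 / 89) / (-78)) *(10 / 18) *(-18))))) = 114854983585 / 23337219906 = 4.92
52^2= 2704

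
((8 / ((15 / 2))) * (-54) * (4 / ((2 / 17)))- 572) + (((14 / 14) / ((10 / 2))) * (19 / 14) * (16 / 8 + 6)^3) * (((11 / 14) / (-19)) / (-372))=-57654812 / 22785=-2530.38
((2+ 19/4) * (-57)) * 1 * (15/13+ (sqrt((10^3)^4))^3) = -20007000000000000023085/52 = -384750000000000000443.94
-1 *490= -490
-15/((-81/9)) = 5/3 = 1.67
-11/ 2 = -5.50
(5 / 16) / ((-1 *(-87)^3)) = 5 / 10536048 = 0.00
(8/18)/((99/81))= 4/11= 0.36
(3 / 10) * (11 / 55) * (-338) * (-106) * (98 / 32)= 1316679 / 200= 6583.40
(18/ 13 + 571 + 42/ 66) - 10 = 80512/ 143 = 563.02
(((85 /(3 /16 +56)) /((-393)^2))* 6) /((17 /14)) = 2240 /46283217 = 0.00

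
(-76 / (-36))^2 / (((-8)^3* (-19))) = 19 / 41472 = 0.00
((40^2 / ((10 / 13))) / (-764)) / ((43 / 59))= -3.74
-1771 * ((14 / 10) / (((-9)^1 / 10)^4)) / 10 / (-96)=309925 / 78732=3.94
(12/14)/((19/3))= 18/133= 0.14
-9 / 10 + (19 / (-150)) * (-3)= -13 / 25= -0.52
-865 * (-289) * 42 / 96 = 1749895 / 16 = 109368.44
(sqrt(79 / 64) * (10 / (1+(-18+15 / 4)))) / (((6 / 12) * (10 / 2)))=-2 * sqrt(79) / 53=-0.34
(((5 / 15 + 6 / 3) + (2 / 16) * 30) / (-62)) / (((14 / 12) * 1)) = -0.08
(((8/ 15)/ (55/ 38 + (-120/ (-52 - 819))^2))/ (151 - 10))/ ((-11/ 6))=-461253728/ 327822888525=-0.00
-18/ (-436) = 9/ 218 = 0.04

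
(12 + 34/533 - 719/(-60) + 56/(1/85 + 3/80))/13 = 2487121609/27854580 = 89.29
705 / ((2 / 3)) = 2115 / 2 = 1057.50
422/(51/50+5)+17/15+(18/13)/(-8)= 71.06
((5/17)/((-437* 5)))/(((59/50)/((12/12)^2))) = -50/438311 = -0.00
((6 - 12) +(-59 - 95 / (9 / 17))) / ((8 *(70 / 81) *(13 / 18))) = -48.96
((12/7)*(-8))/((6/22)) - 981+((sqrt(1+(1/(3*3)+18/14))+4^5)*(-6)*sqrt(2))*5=10*sqrt(2)*(-21504 - sqrt(1057))/7 - 7219/7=-44541.61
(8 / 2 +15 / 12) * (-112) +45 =-543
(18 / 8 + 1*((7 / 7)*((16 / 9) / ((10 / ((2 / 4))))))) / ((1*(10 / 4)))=0.94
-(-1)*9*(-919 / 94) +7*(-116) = -899.99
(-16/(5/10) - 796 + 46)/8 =-391/4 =-97.75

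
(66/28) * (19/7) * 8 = 2508/49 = 51.18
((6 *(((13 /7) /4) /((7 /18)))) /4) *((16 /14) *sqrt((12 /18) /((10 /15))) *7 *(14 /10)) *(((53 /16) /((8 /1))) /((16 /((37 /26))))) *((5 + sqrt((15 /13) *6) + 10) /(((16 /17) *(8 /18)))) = 24302673 *sqrt(130) /59637760 + 24302673 /917504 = 31.13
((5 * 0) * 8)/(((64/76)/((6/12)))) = 0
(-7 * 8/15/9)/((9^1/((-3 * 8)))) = 448/405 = 1.11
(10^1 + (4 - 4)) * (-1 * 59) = -590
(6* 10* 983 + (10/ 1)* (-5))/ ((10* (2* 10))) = 5893/ 20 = 294.65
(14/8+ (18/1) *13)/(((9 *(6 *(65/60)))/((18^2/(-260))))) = -8487/1690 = -5.02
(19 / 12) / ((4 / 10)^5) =154.62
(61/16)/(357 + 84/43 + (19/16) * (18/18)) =2623/247777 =0.01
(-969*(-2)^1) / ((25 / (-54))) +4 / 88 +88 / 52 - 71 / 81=-4185.22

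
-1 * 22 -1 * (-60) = 38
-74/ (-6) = 37/ 3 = 12.33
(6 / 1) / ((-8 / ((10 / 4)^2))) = -4.69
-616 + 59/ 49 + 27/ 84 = -120437/ 196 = -614.47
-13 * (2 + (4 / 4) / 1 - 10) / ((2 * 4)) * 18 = 819 / 4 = 204.75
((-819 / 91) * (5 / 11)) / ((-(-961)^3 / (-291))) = 13095 / 9762540491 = 0.00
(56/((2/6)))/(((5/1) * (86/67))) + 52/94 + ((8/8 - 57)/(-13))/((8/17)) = 4713873/131365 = 35.88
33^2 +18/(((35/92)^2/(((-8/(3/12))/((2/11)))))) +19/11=-280255922/13475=-20798.21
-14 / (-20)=7 / 10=0.70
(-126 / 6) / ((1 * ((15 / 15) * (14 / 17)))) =-51 / 2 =-25.50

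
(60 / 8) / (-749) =-15 / 1498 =-0.01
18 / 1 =18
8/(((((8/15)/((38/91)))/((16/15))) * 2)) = 304/91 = 3.34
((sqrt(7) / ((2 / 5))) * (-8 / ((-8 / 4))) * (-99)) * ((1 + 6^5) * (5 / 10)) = -10185123.93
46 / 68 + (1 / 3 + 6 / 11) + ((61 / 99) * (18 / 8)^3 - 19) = -374345 / 35904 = -10.43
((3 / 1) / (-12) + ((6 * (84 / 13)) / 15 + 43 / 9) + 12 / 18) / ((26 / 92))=27.53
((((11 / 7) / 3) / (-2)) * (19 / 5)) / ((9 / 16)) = -1672 / 945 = -1.77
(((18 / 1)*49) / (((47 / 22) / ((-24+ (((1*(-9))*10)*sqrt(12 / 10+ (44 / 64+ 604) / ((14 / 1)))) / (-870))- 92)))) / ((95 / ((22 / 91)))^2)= -22233024 / 71685575+ 71874*sqrt(3480330) / 72760858625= -0.31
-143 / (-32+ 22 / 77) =1001 / 222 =4.51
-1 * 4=-4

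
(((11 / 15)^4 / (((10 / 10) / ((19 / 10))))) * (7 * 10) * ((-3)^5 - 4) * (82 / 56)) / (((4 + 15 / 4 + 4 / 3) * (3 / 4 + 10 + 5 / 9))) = -135.47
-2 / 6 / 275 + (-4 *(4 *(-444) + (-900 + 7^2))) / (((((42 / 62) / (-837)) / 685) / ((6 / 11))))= -28014898059007 / 5775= -4851064598.96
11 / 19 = 0.58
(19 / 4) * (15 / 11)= 285 / 44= 6.48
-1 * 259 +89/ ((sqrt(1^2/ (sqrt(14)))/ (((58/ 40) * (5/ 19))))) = -259 +2581 * 14^(1/ 4)/ 76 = -193.31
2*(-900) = -1800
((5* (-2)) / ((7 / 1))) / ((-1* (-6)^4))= 5 / 4536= 0.00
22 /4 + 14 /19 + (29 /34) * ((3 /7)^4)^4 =66947750491832850 /10734236573981123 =6.24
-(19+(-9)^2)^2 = -10000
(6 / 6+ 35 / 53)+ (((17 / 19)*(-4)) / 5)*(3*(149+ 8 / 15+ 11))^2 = -20897455256 / 125875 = -166017.52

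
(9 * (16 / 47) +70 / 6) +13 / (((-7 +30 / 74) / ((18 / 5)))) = 656581 / 86010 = 7.63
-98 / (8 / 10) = -245 / 2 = -122.50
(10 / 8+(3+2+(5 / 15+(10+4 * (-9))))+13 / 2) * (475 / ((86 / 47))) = -3460375 / 1032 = -3353.08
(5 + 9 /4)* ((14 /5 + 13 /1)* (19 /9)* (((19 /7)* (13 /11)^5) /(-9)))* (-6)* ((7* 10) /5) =307078246943 /21741885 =14123.81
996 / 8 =249 / 2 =124.50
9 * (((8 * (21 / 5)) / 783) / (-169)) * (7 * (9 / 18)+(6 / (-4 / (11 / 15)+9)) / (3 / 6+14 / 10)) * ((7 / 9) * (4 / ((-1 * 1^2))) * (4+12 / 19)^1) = 16627072 / 115001965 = 0.14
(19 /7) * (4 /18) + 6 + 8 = 920 /63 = 14.60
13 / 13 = 1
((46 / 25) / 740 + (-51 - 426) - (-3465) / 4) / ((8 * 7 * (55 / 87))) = 626501877 / 56980000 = 11.00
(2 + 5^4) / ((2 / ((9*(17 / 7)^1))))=95931 / 14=6852.21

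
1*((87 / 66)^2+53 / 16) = 9777 / 1936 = 5.05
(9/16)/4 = 9/64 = 0.14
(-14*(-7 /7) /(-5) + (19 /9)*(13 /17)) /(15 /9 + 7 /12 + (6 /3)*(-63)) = 3628 /378675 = 0.01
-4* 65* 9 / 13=-180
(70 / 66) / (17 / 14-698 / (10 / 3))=-2450 / 480909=-0.01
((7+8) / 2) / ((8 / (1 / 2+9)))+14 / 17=5293 / 544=9.73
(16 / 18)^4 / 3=4096 / 19683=0.21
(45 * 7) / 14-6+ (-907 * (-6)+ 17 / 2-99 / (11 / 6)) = 5413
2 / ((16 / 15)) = 15 / 8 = 1.88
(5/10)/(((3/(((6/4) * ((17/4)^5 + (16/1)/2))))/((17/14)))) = 3468119/8192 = 423.35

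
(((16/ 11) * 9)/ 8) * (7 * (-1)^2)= 126/ 11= 11.45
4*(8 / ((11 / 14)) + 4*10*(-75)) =-131552 / 11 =-11959.27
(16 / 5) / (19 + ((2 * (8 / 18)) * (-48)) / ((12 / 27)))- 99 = -38131 / 385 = -99.04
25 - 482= -457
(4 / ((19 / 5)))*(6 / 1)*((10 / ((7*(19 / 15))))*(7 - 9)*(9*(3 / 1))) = -972000 / 2527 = -384.65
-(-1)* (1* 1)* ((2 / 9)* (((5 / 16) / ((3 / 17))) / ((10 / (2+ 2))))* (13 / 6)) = 221 / 648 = 0.34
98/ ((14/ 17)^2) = 289/ 2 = 144.50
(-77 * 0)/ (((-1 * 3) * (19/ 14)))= 0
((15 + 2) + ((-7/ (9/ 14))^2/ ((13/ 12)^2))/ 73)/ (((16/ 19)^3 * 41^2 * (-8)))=-14000762275/ 6116031627264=-0.00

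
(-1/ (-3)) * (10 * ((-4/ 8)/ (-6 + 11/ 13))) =65/ 201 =0.32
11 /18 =0.61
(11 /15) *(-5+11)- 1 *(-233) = 1187 /5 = 237.40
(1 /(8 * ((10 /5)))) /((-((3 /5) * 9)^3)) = -0.00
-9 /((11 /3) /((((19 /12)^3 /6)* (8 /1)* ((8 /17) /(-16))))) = 6859 /17952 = 0.38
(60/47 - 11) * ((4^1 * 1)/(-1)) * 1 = 1828/47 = 38.89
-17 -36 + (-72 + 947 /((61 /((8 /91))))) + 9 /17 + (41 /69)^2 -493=-276646170928 /449281287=-615.75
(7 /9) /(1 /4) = 28 /9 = 3.11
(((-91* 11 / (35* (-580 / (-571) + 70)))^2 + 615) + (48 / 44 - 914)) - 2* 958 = -1001019130226001 / 452183187500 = -2213.75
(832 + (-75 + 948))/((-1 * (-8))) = 1705/8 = 213.12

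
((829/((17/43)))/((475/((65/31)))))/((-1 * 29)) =-463411/1451885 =-0.32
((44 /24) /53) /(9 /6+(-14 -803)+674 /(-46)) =-253 /6071733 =-0.00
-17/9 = -1.89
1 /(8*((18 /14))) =7 /72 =0.10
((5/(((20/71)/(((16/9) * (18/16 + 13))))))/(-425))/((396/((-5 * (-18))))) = -8023/33660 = -0.24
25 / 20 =1.25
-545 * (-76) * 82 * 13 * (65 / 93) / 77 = 400780.87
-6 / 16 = -3 / 8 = -0.38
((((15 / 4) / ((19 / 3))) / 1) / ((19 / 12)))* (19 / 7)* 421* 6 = 2563.98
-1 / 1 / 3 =-1 / 3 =-0.33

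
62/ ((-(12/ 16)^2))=-992/ 9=-110.22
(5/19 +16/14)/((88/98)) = 119/76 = 1.57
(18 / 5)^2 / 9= 36 / 25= 1.44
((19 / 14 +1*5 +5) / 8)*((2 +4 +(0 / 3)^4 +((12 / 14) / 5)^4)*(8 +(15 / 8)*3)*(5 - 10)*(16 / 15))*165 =-858365487243 / 8403500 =-102143.81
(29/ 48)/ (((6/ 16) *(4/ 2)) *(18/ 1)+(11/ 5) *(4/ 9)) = 435/ 10424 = 0.04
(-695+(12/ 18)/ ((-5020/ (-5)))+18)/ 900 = -1019561/ 1355400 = -0.75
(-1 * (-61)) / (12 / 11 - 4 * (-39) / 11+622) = 671 / 7010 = 0.10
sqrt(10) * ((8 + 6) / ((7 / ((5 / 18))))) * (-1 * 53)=-265 * sqrt(10) / 9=-93.11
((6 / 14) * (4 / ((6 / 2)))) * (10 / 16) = 5 / 14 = 0.36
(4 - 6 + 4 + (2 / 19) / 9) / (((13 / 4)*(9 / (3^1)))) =1376 / 6669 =0.21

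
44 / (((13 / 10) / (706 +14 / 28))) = 310860 / 13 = 23912.31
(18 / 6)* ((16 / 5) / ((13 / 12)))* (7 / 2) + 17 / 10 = 4253 / 130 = 32.72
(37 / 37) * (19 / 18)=19 / 18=1.06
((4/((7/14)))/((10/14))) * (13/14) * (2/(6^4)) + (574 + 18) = 479533/810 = 592.02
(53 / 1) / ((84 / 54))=477 / 14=34.07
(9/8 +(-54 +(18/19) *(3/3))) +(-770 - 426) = -189685/152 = -1247.93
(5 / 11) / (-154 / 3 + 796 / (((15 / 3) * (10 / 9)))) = 375 / 75856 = 0.00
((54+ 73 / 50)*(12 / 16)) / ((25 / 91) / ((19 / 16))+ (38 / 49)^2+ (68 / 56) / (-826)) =291079921587 / 5817354850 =50.04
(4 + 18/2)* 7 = 91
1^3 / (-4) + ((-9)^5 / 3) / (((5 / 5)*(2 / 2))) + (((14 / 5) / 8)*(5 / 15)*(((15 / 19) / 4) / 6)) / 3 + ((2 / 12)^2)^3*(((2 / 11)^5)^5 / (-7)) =-6616724569340643226152471349357026733 / 336160186928994049216311540678624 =-19683.25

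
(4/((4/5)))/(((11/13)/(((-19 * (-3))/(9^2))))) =1235/297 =4.16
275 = 275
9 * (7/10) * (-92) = -2898/5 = -579.60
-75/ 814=-0.09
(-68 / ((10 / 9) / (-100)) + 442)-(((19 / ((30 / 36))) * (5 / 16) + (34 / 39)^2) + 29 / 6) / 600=47907694843 / 7300800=6561.98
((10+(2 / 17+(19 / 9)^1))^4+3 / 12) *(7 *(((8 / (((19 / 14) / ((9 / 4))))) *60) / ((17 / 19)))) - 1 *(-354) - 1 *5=48038248086121499 / 345025251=139231108.29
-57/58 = -0.98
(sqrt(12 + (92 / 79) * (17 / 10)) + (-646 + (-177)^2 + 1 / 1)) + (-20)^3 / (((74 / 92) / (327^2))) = -39348736692 / 37 + sqrt(2181190) / 395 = -1063479366.32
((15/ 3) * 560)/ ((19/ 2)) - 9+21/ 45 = 81568/ 285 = 286.20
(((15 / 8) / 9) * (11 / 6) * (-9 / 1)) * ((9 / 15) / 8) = -33 / 128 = -0.26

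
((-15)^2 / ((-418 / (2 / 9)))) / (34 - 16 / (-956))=-1195 / 339834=-0.00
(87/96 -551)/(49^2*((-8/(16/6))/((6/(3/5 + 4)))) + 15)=88015/881168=0.10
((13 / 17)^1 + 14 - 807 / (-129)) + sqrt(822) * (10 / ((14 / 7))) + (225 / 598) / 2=18542211 / 874276 + 5 * sqrt(822)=164.56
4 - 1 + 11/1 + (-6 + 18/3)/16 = 14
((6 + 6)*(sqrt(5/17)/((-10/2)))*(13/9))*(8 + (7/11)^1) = -988*sqrt(85)/561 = -16.24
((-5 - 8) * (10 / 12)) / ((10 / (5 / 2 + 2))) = -39 / 8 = -4.88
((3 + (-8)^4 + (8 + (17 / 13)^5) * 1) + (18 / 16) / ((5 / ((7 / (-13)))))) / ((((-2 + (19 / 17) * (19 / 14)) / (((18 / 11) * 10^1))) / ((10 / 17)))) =-7692427131102 / 93937129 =-81889.10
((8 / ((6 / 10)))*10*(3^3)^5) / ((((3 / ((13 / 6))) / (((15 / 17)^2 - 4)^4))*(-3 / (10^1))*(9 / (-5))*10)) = 192235401336610359000 / 6975757441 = 27557638430.31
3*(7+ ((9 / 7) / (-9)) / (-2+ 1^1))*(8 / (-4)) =-300 / 7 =-42.86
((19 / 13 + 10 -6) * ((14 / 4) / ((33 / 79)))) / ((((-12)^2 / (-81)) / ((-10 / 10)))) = 117789 / 4576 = 25.74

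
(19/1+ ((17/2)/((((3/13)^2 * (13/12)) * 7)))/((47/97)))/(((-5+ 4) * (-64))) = 61627/63168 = 0.98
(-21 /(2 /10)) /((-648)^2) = -35 /139968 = -0.00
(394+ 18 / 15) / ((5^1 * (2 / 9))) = 8892 / 25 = 355.68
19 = 19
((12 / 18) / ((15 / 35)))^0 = 1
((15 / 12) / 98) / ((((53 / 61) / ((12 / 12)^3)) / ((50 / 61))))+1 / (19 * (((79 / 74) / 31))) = 24017697 / 15592388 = 1.54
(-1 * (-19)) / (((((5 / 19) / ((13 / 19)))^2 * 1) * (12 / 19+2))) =61009 / 1250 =48.81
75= 75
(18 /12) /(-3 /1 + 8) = 3 /10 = 0.30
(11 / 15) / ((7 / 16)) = 176 / 105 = 1.68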